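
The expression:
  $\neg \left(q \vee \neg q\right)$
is never true.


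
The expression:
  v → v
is always true.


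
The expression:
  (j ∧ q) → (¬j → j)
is always true.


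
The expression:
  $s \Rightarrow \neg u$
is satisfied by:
  {s: False, u: False}
  {u: True, s: False}
  {s: True, u: False}


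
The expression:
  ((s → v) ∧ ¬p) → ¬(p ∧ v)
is always true.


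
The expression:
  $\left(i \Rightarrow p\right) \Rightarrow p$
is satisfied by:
  {i: True, p: True}
  {i: True, p: False}
  {p: True, i: False}


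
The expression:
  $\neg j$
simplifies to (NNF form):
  $\neg j$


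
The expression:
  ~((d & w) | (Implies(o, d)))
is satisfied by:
  {o: True, d: False}


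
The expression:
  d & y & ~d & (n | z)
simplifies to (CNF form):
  False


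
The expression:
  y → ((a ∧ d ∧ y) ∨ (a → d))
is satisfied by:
  {d: True, y: False, a: False}
  {y: False, a: False, d: False}
  {a: True, d: True, y: False}
  {a: True, y: False, d: False}
  {d: True, y: True, a: False}
  {y: True, d: False, a: False}
  {a: True, y: True, d: True}


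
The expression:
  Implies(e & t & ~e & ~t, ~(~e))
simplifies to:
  True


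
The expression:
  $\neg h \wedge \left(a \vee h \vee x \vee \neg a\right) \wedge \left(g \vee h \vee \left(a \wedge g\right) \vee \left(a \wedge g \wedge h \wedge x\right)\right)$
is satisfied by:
  {g: True, h: False}


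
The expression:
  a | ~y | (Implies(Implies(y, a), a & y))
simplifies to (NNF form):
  True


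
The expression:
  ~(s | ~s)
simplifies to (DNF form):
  False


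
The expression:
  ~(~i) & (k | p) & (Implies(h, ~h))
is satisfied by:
  {i: True, k: True, p: True, h: False}
  {i: True, k: True, p: False, h: False}
  {i: True, p: True, k: False, h: False}


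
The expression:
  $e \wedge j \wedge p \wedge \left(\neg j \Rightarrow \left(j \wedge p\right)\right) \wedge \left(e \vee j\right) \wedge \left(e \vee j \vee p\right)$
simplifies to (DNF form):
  $e \wedge j \wedge p$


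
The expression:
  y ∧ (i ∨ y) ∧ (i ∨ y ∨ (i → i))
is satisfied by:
  {y: True}


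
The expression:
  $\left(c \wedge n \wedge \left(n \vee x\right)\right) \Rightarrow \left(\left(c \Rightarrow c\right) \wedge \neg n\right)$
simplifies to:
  $\neg c \vee \neg n$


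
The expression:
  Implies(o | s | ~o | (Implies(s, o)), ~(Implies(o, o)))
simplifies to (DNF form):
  False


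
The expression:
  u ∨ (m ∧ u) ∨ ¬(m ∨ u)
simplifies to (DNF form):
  u ∨ ¬m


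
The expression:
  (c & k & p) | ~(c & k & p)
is always true.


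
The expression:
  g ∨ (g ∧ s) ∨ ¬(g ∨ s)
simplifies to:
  g ∨ ¬s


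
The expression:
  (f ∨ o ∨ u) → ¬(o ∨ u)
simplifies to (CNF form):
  ¬o ∧ ¬u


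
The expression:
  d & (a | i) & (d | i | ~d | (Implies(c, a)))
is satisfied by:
  {i: True, a: True, d: True}
  {i: True, d: True, a: False}
  {a: True, d: True, i: False}


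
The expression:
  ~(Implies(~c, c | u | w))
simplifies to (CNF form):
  ~c & ~u & ~w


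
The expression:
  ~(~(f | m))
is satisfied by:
  {m: True, f: True}
  {m: True, f: False}
  {f: True, m: False}


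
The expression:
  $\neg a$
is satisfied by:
  {a: False}


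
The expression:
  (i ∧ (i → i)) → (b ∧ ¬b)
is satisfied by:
  {i: False}


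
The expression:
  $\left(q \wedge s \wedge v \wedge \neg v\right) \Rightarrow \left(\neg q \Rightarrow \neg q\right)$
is always true.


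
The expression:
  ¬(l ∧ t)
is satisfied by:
  {l: False, t: False}
  {t: True, l: False}
  {l: True, t: False}


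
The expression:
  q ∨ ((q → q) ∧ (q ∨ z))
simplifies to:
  q ∨ z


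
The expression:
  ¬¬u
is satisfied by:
  {u: True}


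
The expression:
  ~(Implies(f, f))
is never true.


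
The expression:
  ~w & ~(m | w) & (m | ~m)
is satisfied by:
  {w: False, m: False}


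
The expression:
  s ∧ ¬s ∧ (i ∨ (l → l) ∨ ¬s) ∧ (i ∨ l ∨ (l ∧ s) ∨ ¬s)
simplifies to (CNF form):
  False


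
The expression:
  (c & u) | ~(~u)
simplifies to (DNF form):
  u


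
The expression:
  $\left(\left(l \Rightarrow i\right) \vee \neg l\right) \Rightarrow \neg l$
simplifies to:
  $\neg i \vee \neg l$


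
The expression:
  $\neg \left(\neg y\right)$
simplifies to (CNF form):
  $y$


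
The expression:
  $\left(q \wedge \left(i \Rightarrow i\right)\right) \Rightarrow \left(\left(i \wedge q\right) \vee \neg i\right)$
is always true.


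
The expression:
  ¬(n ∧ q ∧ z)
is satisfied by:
  {z: False, n: False, q: False}
  {q: True, z: False, n: False}
  {n: True, z: False, q: False}
  {q: True, n: True, z: False}
  {z: True, q: False, n: False}
  {q: True, z: True, n: False}
  {n: True, z: True, q: False}


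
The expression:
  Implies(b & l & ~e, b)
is always true.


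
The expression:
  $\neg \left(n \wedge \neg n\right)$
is always true.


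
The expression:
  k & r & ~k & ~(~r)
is never true.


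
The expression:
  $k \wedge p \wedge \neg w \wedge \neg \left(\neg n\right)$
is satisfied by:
  {p: True, n: True, k: True, w: False}


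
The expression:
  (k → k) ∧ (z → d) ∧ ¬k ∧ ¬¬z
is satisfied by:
  {z: True, d: True, k: False}


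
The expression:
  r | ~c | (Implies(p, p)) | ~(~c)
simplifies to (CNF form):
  True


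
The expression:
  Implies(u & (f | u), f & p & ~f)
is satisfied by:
  {u: False}


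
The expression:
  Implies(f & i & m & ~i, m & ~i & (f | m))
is always true.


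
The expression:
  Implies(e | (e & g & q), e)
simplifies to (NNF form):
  True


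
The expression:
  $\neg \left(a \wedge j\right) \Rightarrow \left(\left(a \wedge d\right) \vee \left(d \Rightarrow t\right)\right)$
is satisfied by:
  {a: True, t: True, d: False}
  {a: True, t: False, d: False}
  {t: True, a: False, d: False}
  {a: False, t: False, d: False}
  {a: True, d: True, t: True}
  {a: True, d: True, t: False}
  {d: True, t: True, a: False}


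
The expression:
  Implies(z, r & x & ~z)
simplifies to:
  ~z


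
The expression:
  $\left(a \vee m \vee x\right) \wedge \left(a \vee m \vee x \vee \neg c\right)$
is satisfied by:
  {a: True, x: True, m: True}
  {a: True, x: True, m: False}
  {a: True, m: True, x: False}
  {a: True, m: False, x: False}
  {x: True, m: True, a: False}
  {x: True, m: False, a: False}
  {m: True, x: False, a: False}


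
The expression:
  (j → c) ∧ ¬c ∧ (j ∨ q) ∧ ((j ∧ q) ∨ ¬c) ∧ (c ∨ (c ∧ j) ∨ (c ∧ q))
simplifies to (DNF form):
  False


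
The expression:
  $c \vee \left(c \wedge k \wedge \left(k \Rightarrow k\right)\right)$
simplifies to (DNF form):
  $c$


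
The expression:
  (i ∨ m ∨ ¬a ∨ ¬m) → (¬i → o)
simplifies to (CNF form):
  i ∨ o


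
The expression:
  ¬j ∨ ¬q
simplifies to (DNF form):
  ¬j ∨ ¬q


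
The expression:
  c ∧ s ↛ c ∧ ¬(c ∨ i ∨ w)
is never true.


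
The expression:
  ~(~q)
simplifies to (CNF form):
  q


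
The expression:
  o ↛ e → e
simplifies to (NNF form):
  e ∨ ¬o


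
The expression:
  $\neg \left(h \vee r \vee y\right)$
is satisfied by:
  {y: False, r: False, h: False}


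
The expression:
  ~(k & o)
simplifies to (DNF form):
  ~k | ~o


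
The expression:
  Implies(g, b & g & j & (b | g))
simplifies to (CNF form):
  (b | ~g) & (j | ~g)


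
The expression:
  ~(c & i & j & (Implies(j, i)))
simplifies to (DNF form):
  ~c | ~i | ~j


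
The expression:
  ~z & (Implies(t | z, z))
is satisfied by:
  {z: False, t: False}


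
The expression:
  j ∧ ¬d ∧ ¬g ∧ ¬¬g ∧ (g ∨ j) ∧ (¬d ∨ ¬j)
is never true.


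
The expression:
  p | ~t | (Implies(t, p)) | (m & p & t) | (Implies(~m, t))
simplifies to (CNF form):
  True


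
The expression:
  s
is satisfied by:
  {s: True}


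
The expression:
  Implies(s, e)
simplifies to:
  e | ~s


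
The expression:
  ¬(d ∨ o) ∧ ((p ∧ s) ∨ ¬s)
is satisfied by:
  {p: True, d: False, o: False, s: False}
  {p: False, d: False, o: False, s: False}
  {p: True, s: True, d: False, o: False}


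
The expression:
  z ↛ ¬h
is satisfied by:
  {h: True, z: True}


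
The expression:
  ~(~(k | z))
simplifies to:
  k | z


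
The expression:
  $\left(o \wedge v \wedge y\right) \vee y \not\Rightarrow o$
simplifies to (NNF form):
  $y \wedge \left(v \vee \neg o\right)$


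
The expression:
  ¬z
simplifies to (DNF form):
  ¬z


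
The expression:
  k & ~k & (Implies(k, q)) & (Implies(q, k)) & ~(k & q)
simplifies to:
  False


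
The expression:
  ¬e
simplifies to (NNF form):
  ¬e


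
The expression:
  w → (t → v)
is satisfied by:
  {v: True, w: False, t: False}
  {w: False, t: False, v: False}
  {v: True, t: True, w: False}
  {t: True, w: False, v: False}
  {v: True, w: True, t: False}
  {w: True, v: False, t: False}
  {v: True, t: True, w: True}


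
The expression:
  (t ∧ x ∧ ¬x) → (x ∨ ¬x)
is always true.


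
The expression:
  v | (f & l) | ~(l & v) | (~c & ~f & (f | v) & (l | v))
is always true.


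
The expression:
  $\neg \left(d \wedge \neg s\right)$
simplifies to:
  $s \vee \neg d$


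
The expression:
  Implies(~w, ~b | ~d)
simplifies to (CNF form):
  w | ~b | ~d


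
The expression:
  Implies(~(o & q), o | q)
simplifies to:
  o | q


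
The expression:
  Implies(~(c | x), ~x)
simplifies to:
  True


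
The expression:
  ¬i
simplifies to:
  ¬i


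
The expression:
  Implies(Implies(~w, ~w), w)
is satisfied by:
  {w: True}


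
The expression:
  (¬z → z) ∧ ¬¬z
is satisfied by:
  {z: True}


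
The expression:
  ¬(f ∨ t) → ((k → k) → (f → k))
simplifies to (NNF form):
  True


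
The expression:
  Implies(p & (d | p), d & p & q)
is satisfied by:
  {q: True, d: True, p: False}
  {q: True, d: False, p: False}
  {d: True, q: False, p: False}
  {q: False, d: False, p: False}
  {q: True, p: True, d: True}


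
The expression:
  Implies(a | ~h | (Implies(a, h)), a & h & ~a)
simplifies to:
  False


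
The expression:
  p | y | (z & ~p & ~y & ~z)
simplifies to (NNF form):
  p | y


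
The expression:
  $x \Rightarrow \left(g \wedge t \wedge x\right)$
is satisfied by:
  {g: True, t: True, x: False}
  {g: True, t: False, x: False}
  {t: True, g: False, x: False}
  {g: False, t: False, x: False}
  {x: True, g: True, t: True}


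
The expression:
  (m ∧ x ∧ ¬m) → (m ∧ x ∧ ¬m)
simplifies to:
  True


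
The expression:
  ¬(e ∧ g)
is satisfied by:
  {g: False, e: False}
  {e: True, g: False}
  {g: True, e: False}


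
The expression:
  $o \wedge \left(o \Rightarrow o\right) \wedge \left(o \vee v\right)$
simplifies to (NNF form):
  $o$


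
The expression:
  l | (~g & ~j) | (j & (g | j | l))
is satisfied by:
  {l: True, j: True, g: False}
  {l: True, j: False, g: False}
  {j: True, l: False, g: False}
  {l: False, j: False, g: False}
  {g: True, l: True, j: True}
  {g: True, l: True, j: False}
  {g: True, j: True, l: False}


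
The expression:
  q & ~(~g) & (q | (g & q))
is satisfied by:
  {g: True, q: True}


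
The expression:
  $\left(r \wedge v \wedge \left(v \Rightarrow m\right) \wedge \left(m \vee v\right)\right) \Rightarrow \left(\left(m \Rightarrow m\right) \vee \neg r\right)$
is always true.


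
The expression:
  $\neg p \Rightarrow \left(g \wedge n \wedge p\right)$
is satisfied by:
  {p: True}


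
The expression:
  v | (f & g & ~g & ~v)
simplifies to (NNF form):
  v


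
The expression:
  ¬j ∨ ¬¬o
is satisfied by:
  {o: True, j: False}
  {j: False, o: False}
  {j: True, o: True}


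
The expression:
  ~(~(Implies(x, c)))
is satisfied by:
  {c: True, x: False}
  {x: False, c: False}
  {x: True, c: True}


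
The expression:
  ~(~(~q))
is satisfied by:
  {q: False}


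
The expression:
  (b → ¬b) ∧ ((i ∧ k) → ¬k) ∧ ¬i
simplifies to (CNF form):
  ¬b ∧ ¬i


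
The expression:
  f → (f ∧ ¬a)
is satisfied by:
  {a: False, f: False}
  {f: True, a: False}
  {a: True, f: False}


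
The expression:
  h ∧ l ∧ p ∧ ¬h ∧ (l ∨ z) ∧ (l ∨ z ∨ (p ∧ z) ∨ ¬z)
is never true.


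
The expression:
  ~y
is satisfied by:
  {y: False}


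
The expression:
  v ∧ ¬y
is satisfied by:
  {v: True, y: False}


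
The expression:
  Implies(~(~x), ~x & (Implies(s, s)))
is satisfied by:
  {x: False}


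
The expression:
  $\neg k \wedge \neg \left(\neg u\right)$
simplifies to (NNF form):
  $u \wedge \neg k$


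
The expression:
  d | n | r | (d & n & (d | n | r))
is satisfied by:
  {r: True, n: True, d: True}
  {r: True, n: True, d: False}
  {r: True, d: True, n: False}
  {r: True, d: False, n: False}
  {n: True, d: True, r: False}
  {n: True, d: False, r: False}
  {d: True, n: False, r: False}


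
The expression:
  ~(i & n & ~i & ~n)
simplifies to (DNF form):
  True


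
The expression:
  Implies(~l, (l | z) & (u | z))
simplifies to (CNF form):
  l | z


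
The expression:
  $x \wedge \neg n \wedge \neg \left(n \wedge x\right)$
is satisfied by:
  {x: True, n: False}


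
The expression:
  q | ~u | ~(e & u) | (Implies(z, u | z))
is always true.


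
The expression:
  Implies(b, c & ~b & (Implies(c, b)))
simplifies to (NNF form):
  ~b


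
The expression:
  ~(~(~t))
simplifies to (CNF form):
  ~t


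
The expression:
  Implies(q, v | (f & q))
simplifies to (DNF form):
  f | v | ~q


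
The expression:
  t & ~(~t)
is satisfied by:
  {t: True}


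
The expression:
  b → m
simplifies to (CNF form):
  m ∨ ¬b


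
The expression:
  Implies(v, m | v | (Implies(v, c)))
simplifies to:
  True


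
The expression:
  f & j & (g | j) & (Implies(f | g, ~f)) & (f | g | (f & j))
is never true.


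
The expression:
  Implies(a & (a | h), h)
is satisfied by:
  {h: True, a: False}
  {a: False, h: False}
  {a: True, h: True}


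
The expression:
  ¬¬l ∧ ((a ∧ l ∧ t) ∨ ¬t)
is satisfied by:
  {a: True, l: True, t: False}
  {l: True, t: False, a: False}
  {a: True, t: True, l: True}


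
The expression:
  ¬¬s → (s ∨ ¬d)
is always true.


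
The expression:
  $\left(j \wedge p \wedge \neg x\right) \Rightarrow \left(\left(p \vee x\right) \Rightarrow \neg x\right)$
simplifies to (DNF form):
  $\text{True}$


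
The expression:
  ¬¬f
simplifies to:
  f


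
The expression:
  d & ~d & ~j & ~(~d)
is never true.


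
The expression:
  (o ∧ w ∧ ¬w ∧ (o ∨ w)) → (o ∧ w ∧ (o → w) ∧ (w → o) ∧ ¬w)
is always true.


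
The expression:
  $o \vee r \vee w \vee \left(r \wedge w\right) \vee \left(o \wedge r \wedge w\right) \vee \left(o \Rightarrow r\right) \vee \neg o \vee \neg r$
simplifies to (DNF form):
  $\text{True}$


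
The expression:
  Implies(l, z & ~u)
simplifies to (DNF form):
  ~l | (z & ~u)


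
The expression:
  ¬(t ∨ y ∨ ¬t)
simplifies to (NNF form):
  False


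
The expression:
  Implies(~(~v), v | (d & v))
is always true.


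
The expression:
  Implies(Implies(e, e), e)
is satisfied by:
  {e: True}


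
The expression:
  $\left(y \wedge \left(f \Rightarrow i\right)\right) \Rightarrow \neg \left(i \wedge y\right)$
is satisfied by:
  {y: False, i: False}
  {i: True, y: False}
  {y: True, i: False}


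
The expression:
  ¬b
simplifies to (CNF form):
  ¬b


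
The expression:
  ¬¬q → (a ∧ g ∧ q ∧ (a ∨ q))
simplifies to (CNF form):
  (a ∨ ¬q) ∧ (g ∨ ¬q)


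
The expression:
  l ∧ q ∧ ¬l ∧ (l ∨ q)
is never true.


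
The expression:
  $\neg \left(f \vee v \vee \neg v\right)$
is never true.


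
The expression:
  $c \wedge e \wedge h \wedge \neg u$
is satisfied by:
  {h: True, c: True, e: True, u: False}


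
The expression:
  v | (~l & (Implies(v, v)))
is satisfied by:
  {v: True, l: False}
  {l: False, v: False}
  {l: True, v: True}


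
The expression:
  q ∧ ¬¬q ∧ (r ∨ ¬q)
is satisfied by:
  {r: True, q: True}


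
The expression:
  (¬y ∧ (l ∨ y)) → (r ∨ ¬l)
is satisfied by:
  {r: True, y: True, l: False}
  {r: True, l: False, y: False}
  {y: True, l: False, r: False}
  {y: False, l: False, r: False}
  {r: True, y: True, l: True}
  {r: True, l: True, y: False}
  {y: True, l: True, r: False}


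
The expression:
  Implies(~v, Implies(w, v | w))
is always true.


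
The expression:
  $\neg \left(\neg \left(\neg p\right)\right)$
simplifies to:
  $\neg p$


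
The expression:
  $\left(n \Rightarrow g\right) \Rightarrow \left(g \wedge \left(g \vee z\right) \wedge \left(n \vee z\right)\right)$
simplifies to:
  $n \vee \left(g \wedge z\right)$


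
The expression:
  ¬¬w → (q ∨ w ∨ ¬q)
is always true.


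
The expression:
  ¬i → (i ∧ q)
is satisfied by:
  {i: True}


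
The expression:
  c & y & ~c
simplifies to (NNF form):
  False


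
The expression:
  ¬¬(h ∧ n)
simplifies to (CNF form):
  h ∧ n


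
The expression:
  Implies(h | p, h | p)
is always true.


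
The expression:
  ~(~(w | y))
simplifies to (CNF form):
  w | y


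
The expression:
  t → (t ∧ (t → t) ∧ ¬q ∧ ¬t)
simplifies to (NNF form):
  ¬t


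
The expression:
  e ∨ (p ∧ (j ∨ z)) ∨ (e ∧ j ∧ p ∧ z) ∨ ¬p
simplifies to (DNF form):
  e ∨ j ∨ z ∨ ¬p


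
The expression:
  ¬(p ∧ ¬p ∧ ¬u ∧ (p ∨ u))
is always true.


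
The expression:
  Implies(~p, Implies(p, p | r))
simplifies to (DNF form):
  True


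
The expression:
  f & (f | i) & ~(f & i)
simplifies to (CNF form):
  f & ~i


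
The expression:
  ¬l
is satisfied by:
  {l: False}


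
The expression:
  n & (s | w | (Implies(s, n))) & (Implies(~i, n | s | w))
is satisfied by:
  {n: True}


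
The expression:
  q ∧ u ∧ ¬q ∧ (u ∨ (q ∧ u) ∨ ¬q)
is never true.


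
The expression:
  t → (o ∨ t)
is always true.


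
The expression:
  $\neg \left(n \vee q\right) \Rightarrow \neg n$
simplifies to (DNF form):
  $\text{True}$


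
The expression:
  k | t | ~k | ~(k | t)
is always true.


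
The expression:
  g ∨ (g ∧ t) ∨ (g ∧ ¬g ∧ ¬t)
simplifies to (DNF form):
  g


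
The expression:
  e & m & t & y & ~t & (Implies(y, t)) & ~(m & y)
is never true.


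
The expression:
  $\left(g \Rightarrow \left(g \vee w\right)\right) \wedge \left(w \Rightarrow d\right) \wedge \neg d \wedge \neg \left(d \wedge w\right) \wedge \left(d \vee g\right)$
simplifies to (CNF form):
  $g \wedge \neg d \wedge \neg w$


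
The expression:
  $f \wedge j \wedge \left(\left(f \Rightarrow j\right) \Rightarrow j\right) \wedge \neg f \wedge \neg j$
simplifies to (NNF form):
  $\text{False}$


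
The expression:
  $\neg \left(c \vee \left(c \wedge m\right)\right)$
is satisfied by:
  {c: False}


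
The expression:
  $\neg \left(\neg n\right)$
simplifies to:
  $n$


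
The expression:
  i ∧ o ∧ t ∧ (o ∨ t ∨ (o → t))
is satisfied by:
  {t: True, i: True, o: True}


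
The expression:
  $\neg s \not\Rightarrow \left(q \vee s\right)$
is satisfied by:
  {q: False, s: False}


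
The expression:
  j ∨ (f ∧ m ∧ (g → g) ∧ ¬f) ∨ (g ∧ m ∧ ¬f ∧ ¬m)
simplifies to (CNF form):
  j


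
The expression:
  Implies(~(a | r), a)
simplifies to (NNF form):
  a | r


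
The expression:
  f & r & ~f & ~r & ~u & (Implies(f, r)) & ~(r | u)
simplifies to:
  False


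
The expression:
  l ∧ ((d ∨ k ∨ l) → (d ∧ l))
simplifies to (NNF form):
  d ∧ l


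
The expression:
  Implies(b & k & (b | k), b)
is always true.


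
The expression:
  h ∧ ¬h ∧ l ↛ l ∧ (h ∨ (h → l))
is never true.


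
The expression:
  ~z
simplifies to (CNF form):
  ~z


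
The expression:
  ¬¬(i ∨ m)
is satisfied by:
  {i: True, m: True}
  {i: True, m: False}
  {m: True, i: False}


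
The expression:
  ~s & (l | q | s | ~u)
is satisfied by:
  {q: True, l: True, u: False, s: False}
  {q: True, u: False, l: False, s: False}
  {l: True, q: False, u: False, s: False}
  {q: False, u: False, l: False, s: False}
  {q: True, u: True, l: True, s: False}
  {q: True, u: True, l: False, s: False}
  {u: True, l: True, q: False, s: False}


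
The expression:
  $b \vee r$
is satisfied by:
  {r: True, b: True}
  {r: True, b: False}
  {b: True, r: False}


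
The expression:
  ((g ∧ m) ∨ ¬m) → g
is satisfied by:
  {m: True, g: True}
  {m: True, g: False}
  {g: True, m: False}


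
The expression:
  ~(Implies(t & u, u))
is never true.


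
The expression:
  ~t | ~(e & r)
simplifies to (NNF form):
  ~e | ~r | ~t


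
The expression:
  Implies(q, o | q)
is always true.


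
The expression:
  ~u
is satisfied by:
  {u: False}


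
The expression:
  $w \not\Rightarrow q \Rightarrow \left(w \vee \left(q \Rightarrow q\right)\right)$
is always true.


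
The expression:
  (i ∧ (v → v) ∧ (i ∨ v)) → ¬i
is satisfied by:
  {i: False}


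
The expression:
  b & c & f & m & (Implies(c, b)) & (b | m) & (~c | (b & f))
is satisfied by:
  {c: True, m: True, b: True, f: True}


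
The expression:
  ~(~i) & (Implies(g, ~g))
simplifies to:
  i & ~g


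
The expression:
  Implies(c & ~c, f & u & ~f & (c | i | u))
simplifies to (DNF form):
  True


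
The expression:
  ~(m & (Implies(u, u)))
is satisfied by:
  {m: False}


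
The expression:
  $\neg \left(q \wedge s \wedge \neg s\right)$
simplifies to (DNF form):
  $\text{True}$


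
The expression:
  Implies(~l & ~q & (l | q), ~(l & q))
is always true.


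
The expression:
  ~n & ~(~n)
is never true.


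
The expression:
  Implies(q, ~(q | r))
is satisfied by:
  {q: False}


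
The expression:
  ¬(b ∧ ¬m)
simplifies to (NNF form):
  m ∨ ¬b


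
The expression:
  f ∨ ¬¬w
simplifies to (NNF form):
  f ∨ w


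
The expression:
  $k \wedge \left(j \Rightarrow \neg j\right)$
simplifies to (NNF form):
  $k \wedge \neg j$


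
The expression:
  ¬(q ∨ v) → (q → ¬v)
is always true.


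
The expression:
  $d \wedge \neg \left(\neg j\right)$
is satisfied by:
  {j: True, d: True}


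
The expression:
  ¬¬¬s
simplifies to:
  ¬s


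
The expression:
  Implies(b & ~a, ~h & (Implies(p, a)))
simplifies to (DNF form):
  a | ~b | (~h & ~p)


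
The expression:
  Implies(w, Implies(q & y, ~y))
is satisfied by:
  {w: False, q: False, y: False}
  {y: True, w: False, q: False}
  {q: True, w: False, y: False}
  {y: True, q: True, w: False}
  {w: True, y: False, q: False}
  {y: True, w: True, q: False}
  {q: True, w: True, y: False}


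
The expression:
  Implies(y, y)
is always true.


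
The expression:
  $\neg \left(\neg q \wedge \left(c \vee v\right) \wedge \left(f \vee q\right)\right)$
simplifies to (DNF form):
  $q \vee \left(\neg c \wedge \neg v\right) \vee \neg f$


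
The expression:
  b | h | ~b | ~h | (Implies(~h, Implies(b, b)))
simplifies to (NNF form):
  True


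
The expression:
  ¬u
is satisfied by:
  {u: False}


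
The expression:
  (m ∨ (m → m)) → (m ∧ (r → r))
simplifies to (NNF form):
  m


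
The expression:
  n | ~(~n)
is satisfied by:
  {n: True}


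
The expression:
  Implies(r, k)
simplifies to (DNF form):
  k | ~r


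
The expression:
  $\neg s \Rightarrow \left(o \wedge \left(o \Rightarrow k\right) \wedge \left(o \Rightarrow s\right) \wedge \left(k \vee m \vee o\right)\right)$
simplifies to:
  $s$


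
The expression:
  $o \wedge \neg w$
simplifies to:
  $o \wedge \neg w$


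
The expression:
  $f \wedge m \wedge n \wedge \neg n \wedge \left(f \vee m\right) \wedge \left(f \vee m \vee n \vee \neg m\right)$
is never true.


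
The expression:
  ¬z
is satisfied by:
  {z: False}


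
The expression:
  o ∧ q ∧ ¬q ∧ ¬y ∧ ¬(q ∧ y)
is never true.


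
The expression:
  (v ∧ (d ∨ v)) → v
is always true.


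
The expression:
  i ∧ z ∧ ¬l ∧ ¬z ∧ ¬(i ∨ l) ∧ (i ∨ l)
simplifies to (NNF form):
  False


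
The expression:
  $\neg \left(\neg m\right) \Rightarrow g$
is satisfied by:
  {g: True, m: False}
  {m: False, g: False}
  {m: True, g: True}


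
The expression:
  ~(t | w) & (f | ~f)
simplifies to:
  ~t & ~w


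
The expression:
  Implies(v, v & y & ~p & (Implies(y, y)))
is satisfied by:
  {y: True, v: False, p: False}
  {y: False, v: False, p: False}
  {p: True, y: True, v: False}
  {p: True, y: False, v: False}
  {v: True, y: True, p: False}


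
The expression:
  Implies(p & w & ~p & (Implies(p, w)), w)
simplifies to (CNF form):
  True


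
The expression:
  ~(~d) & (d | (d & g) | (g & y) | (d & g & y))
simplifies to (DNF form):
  d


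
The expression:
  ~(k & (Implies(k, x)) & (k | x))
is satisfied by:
  {k: False, x: False}
  {x: True, k: False}
  {k: True, x: False}


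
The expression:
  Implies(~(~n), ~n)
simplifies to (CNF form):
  ~n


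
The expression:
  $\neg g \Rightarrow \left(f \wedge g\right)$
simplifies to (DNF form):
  $g$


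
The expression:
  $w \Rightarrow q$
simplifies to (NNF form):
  $q \vee \neg w$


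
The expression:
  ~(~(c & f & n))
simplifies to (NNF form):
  c & f & n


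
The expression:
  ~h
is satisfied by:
  {h: False}


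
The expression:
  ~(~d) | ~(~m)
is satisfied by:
  {d: True, m: True}
  {d: True, m: False}
  {m: True, d: False}


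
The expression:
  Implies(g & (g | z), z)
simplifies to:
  z | ~g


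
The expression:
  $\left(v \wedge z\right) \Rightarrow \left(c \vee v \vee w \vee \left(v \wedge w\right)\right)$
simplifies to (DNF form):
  $\text{True}$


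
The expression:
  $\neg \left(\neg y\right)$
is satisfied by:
  {y: True}


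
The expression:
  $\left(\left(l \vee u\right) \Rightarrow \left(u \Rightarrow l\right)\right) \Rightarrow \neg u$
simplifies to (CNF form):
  $\neg l \vee \neg u$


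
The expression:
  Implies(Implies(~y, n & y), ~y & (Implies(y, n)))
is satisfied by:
  {y: False}


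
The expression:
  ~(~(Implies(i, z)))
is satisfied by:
  {z: True, i: False}
  {i: False, z: False}
  {i: True, z: True}


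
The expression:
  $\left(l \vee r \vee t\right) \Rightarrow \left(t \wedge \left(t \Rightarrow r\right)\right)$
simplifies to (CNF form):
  $\left(r \vee \neg l\right) \wedge \left(r \vee \neg t\right) \wedge \left(t \vee \neg r\right)$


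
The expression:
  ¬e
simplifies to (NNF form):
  ¬e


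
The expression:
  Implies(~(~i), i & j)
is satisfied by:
  {j: True, i: False}
  {i: False, j: False}
  {i: True, j: True}


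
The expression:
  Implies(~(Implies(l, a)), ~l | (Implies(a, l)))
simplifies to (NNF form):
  True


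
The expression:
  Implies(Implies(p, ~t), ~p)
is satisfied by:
  {t: True, p: False}
  {p: False, t: False}
  {p: True, t: True}


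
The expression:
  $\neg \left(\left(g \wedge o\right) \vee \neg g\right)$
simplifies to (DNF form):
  $g \wedge \neg o$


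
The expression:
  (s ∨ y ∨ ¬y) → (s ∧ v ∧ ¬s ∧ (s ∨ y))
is never true.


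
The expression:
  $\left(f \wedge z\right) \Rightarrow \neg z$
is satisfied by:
  {z: False, f: False}
  {f: True, z: False}
  {z: True, f: False}


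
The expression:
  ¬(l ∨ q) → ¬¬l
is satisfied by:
  {q: True, l: True}
  {q: True, l: False}
  {l: True, q: False}


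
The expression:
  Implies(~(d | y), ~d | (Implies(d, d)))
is always true.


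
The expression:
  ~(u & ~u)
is always true.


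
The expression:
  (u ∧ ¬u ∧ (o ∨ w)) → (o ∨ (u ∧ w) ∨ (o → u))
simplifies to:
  True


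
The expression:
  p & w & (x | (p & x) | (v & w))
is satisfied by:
  {p: True, w: True, x: True, v: True}
  {p: True, w: True, x: True, v: False}
  {p: True, w: True, v: True, x: False}


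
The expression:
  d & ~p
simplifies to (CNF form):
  d & ~p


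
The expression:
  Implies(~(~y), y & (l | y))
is always true.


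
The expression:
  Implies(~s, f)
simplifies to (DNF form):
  f | s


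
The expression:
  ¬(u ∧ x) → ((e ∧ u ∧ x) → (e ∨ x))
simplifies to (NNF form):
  True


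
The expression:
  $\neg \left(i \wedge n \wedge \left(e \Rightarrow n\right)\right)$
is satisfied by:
  {n: False, i: False}
  {i: True, n: False}
  {n: True, i: False}


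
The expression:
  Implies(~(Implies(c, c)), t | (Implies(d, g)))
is always true.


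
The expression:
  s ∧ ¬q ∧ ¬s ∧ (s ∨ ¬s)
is never true.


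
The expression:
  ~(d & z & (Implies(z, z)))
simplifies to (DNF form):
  ~d | ~z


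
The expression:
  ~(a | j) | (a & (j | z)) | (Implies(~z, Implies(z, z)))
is always true.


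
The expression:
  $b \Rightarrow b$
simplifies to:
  $\text{True}$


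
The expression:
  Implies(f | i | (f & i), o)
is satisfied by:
  {o: True, i: False, f: False}
  {f: True, o: True, i: False}
  {o: True, i: True, f: False}
  {f: True, o: True, i: True}
  {f: False, i: False, o: False}


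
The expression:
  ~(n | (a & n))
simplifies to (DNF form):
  ~n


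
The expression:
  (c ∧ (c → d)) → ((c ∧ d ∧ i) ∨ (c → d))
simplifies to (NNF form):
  True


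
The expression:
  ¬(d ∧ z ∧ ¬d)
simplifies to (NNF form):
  True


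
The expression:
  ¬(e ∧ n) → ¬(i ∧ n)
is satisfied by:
  {e: True, n: False, i: False}
  {e: False, n: False, i: False}
  {i: True, e: True, n: False}
  {i: True, e: False, n: False}
  {n: True, e: True, i: False}
  {n: True, e: False, i: False}
  {n: True, i: True, e: True}


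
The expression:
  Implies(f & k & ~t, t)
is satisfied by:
  {t: True, k: False, f: False}
  {k: False, f: False, t: False}
  {f: True, t: True, k: False}
  {f: True, k: False, t: False}
  {t: True, k: True, f: False}
  {k: True, t: False, f: False}
  {f: True, k: True, t: True}


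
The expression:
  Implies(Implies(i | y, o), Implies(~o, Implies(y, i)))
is always true.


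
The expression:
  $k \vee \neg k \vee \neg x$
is always true.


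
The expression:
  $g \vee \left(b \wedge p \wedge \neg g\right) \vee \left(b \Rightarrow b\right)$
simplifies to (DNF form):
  $\text{True}$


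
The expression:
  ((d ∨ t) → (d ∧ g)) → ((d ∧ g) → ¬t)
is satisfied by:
  {g: False, t: False, d: False}
  {d: True, g: False, t: False}
  {t: True, g: False, d: False}
  {d: True, t: True, g: False}
  {g: True, d: False, t: False}
  {d: True, g: True, t: False}
  {t: True, g: True, d: False}


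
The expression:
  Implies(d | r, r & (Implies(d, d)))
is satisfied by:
  {r: True, d: False}
  {d: False, r: False}
  {d: True, r: True}


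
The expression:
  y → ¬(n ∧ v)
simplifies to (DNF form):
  ¬n ∨ ¬v ∨ ¬y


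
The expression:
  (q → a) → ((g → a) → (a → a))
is always true.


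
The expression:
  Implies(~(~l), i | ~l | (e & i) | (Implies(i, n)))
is always true.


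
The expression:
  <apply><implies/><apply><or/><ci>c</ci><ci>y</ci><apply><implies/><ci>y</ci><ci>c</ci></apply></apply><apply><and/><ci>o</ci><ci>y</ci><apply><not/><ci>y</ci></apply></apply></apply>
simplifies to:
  <false/>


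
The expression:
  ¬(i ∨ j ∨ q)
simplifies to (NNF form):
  ¬i ∧ ¬j ∧ ¬q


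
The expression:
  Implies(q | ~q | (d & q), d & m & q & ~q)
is never true.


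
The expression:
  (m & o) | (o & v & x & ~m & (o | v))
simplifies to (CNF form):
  o & (m | v) & (m | x)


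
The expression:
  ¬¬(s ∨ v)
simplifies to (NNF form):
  s ∨ v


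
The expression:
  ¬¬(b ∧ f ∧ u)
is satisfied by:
  {u: True, b: True, f: True}


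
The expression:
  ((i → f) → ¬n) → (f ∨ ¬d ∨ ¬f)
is always true.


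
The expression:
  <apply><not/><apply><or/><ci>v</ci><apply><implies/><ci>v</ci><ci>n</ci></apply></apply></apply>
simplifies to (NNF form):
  <false/>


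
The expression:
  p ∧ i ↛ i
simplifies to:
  False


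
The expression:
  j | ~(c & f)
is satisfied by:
  {j: True, c: False, f: False}
  {j: False, c: False, f: False}
  {f: True, j: True, c: False}
  {f: True, j: False, c: False}
  {c: True, j: True, f: False}
  {c: True, j: False, f: False}
  {c: True, f: True, j: True}


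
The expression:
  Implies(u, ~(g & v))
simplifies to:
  ~g | ~u | ~v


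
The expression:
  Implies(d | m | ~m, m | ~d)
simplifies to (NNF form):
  m | ~d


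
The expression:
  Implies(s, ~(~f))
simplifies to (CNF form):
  f | ~s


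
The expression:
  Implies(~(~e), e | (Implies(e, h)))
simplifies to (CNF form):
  True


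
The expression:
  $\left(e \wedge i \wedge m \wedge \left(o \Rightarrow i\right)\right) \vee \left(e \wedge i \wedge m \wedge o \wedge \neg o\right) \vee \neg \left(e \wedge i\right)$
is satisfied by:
  {m: True, e: False, i: False}
  {e: False, i: False, m: False}
  {i: True, m: True, e: False}
  {i: True, e: False, m: False}
  {m: True, e: True, i: False}
  {e: True, m: False, i: False}
  {i: True, e: True, m: True}


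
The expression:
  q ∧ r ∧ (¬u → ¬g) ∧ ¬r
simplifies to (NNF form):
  False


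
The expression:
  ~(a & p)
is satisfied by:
  {p: False, a: False}
  {a: True, p: False}
  {p: True, a: False}


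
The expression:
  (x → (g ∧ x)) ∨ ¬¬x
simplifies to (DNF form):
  True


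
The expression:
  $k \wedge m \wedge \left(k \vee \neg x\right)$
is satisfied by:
  {m: True, k: True}


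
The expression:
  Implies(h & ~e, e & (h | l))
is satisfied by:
  {e: True, h: False}
  {h: False, e: False}
  {h: True, e: True}


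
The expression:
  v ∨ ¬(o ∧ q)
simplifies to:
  v ∨ ¬o ∨ ¬q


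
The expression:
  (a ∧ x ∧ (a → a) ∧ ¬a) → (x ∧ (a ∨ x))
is always true.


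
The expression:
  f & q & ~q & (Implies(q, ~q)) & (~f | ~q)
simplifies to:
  False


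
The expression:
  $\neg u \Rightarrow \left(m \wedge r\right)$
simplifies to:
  $u \vee \left(m \wedge r\right)$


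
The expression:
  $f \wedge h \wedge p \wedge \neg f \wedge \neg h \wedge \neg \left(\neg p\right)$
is never true.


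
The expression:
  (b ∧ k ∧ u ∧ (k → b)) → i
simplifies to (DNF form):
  i ∨ ¬b ∨ ¬k ∨ ¬u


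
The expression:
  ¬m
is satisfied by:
  {m: False}


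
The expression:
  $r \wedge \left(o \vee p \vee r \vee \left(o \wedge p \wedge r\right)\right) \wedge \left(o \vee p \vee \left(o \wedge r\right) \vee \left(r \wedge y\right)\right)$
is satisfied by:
  {r: True, y: True, o: True, p: True}
  {r: True, y: True, o: True, p: False}
  {r: True, y: True, p: True, o: False}
  {r: True, y: True, p: False, o: False}
  {r: True, o: True, p: True, y: False}
  {r: True, o: True, p: False, y: False}
  {r: True, o: False, p: True, y: False}


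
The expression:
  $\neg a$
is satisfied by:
  {a: False}


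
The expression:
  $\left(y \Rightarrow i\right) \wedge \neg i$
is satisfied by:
  {i: False, y: False}


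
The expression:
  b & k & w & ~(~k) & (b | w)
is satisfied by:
  {w: True, b: True, k: True}


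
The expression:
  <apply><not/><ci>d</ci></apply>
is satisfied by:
  {d: False}


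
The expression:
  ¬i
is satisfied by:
  {i: False}


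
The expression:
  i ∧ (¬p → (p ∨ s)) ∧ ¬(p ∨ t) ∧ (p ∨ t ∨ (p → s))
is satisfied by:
  {i: True, s: True, p: False, t: False}


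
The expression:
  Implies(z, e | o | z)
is always true.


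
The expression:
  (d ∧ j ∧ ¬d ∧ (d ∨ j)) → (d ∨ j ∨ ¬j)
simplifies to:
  True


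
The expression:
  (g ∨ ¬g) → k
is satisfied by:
  {k: True}


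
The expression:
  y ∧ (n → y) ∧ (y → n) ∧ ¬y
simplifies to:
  False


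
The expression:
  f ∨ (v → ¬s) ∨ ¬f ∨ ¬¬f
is always true.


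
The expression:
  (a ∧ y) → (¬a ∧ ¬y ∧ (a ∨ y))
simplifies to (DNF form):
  ¬a ∨ ¬y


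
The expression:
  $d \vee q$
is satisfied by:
  {d: True, q: True}
  {d: True, q: False}
  {q: True, d: False}


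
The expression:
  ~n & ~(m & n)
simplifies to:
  ~n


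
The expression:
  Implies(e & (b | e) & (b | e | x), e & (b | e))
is always true.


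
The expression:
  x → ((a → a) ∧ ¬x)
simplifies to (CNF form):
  ¬x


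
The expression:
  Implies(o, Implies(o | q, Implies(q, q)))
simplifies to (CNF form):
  True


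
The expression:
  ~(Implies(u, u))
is never true.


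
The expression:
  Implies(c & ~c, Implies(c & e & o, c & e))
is always true.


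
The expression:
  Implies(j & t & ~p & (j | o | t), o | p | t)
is always true.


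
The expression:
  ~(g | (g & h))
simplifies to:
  ~g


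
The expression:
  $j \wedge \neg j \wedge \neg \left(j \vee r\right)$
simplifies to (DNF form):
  $\text{False}$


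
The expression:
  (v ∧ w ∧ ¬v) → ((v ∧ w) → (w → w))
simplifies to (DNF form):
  True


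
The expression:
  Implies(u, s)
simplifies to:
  s | ~u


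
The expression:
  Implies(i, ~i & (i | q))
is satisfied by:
  {i: False}


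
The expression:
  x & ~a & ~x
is never true.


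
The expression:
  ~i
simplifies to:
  ~i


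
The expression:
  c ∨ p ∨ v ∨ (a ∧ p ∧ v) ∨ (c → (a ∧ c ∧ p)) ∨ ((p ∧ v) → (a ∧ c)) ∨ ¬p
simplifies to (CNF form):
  True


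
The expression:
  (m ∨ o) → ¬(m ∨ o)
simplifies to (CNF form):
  ¬m ∧ ¬o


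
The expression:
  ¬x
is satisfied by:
  {x: False}


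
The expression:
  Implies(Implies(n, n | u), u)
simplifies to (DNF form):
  u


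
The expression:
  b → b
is always true.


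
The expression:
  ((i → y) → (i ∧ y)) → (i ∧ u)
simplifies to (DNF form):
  u ∨ ¬i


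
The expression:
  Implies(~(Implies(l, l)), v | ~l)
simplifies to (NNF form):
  True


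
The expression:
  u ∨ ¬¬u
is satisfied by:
  {u: True}


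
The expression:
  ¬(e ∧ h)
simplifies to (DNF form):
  ¬e ∨ ¬h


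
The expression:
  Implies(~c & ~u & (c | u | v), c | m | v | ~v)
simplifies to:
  True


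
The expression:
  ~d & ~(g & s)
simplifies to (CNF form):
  ~d & (~g | ~s)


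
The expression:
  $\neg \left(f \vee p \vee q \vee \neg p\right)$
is never true.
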